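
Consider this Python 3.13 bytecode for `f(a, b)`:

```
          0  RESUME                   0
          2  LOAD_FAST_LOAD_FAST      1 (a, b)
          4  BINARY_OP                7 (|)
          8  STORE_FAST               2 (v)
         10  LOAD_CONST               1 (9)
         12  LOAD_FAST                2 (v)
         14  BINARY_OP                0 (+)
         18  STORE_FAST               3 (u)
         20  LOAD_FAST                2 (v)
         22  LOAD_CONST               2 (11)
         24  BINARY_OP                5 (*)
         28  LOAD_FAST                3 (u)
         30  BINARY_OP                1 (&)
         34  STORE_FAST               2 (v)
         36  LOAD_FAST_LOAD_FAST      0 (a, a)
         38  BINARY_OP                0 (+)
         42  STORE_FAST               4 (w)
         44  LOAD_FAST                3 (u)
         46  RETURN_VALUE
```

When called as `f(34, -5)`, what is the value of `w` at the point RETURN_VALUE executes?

LOAD_FAST_LOAD_FAST a,b → push 34,-5. Stack: [34, -5]
BINARY_OP | → 34 | -5 = -5. Stack: [-5]
STORE_FAST v → v=-5. Stack: []
LOAD_CONST → push 9. Stack: [9]
LOAD_FAST v → push -5. Stack: [9, -5]
BINARY_OP + → 9 + -5 = 4. Stack: [4]
STORE_FAST u → u=4. Stack: []
LOAD_FAST v → push -5. Stack: [-5]
LOAD_CONST → push 11. Stack: [-5, 11]
BINARY_OP * → -5 * 11 = -55. Stack: [-55]
LOAD_FAST u → push 4. Stack: [-55, 4]
BINARY_OP & → -55 & 4 = 0. Stack: [0]
STORE_FAST v → v=0. Stack: []
LOAD_FAST_LOAD_FAST a,a → push 34,34. Stack: [34, 34]
BINARY_OP + → 34 + 34 = 68. Stack: [68]
STORE_FAST w → w=68. Stack: []
LOAD_FAST u → push 4. Stack: [4]
RETURN_VALUE → return 4.

68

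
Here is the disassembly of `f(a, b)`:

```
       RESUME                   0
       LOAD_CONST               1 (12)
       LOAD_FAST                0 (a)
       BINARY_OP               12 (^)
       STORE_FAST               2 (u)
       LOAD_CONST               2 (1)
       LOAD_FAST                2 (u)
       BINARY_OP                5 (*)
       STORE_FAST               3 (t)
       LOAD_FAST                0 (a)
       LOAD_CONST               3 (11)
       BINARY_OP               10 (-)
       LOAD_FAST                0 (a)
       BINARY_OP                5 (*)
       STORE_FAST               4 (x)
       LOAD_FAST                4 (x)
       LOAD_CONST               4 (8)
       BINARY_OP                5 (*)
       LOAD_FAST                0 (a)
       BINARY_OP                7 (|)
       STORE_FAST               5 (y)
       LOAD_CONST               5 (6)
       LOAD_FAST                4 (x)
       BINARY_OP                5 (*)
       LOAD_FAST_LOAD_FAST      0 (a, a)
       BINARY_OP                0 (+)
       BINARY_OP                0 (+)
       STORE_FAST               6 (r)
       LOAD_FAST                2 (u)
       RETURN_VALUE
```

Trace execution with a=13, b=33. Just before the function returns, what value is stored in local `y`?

221

LOAD_CONST → push 12. Stack: [12]
LOAD_FAST a → push 13. Stack: [12, 13]
BINARY_OP ^ → 12 ^ 13 = 1. Stack: [1]
STORE_FAST u → u=1. Stack: []
LOAD_CONST → push 1. Stack: [1]
LOAD_FAST u → push 1. Stack: [1, 1]
BINARY_OP * → 1 * 1 = 1. Stack: [1]
STORE_FAST t → t=1. Stack: []
LOAD_FAST a → push 13. Stack: [13]
LOAD_CONST → push 11. Stack: [13, 11]
BINARY_OP - → 13 - 11 = 2. Stack: [2]
LOAD_FAST a → push 13. Stack: [2, 13]
BINARY_OP * → 2 * 13 = 26. Stack: [26]
STORE_FAST x → x=26. Stack: []
LOAD_FAST x → push 26. Stack: [26]
LOAD_CONST → push 8. Stack: [26, 8]
BINARY_OP * → 26 * 8 = 208. Stack: [208]
LOAD_FAST a → push 13. Stack: [208, 13]
BINARY_OP | → 208 | 13 = 221. Stack: [221]
STORE_FAST y → y=221. Stack: []
LOAD_CONST → push 6. Stack: [6]
LOAD_FAST x → push 26. Stack: [6, 26]
BINARY_OP * → 6 * 26 = 156. Stack: [156]
LOAD_FAST_LOAD_FAST a,a → push 13,13. Stack: [156, 13, 13]
BINARY_OP + → 13 + 13 = 26. Stack: [156, 26]
BINARY_OP + → 156 + 26 = 182. Stack: [182]
STORE_FAST r → r=182. Stack: []
LOAD_FAST u → push 1. Stack: [1]
RETURN_VALUE → return 1.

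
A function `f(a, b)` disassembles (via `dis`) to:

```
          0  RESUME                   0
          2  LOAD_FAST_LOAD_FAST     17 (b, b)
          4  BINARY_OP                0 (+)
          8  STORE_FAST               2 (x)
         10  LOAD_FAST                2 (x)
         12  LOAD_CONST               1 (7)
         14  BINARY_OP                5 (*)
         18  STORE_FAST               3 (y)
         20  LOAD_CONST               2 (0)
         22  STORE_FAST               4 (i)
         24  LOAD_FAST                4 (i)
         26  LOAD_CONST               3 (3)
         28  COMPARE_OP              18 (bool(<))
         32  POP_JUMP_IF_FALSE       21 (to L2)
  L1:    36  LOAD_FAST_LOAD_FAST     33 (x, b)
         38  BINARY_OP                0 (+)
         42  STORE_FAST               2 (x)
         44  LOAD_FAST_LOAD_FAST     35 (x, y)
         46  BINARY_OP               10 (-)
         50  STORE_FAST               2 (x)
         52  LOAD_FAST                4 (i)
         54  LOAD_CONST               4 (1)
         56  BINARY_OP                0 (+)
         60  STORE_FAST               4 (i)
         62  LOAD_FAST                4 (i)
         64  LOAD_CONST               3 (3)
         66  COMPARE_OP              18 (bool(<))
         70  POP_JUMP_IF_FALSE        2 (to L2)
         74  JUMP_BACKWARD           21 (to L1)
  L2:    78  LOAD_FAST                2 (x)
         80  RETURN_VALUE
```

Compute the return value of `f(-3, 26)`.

-962

LOAD_FAST_LOAD_FAST b,b → push 26,26. Stack: [26, 26]
BINARY_OP + → 26 + 26 = 52. Stack: [52]
STORE_FAST x → x=52. Stack: []
LOAD_FAST x → push 52. Stack: [52]
LOAD_CONST → push 7. Stack: [52, 7]
BINARY_OP * → 52 * 7 = 364. Stack: [364]
STORE_FAST y → y=364. Stack: []
LOAD_CONST → push 0. Stack: [0]
STORE_FAST i → i=0. Stack: []
LOAD_FAST i → push 0. Stack: [0]
LOAD_CONST → push 3. Stack: [0, 3]
COMPARE_OP bool(<) → 0 vs 3 = True. Stack: [True]
POP_JUMP_IF_FALSE → pop True; no jump. Stack: []
LOAD_FAST_LOAD_FAST x,b → push 52,26. Stack: [52, 26]
BINARY_OP + → 52 + 26 = 78. Stack: [78]
STORE_FAST x → x=78. Stack: []
LOAD_FAST_LOAD_FAST x,y → push 78,364. Stack: [78, 364]
BINARY_OP - → 78 - 364 = -286. Stack: [-286]
STORE_FAST x → x=-286. Stack: []
LOAD_FAST i → push 0. Stack: [0]
LOAD_CONST → push 1. Stack: [0, 1]
BINARY_OP + → 0 + 1 = 1. Stack: [1]
STORE_FAST i → i=1. Stack: []
LOAD_FAST i → push 1. Stack: [1]
LOAD_CONST → push 3. Stack: [1, 3]
COMPARE_OP bool(<) → 1 vs 3 = True. Stack: [True]
POP_JUMP_IF_FALSE → pop True; no jump. Stack: []
LOAD_FAST_LOAD_FAST x,b → push -286,26. Stack: [-286, 26]
BINARY_OP + → -286 + 26 = -260. Stack: [-260]
STORE_FAST x → x=-260. Stack: []
LOAD_FAST_LOAD_FAST x,y → push -260,364. Stack: [-260, 364]
BINARY_OP - → -260 - 364 = -624. Stack: [-624]
STORE_FAST x → x=-624. Stack: []
LOAD_FAST i → push 1. Stack: [1]
LOAD_CONST → push 1. Stack: [1, 1]
BINARY_OP + → 1 + 1 = 2. Stack: [2]
STORE_FAST i → i=2. Stack: []
LOAD_FAST i → push 2. Stack: [2]
LOAD_CONST → push 3. Stack: [2, 3]
COMPARE_OP bool(<) → 2 vs 3 = True. Stack: [True]
POP_JUMP_IF_FALSE → pop True; no jump. Stack: []
LOAD_FAST_LOAD_FAST x,b → push -624,26. Stack: [-624, 26]
BINARY_OP + → -624 + 26 = -598. Stack: [-598]
STORE_FAST x → x=-598. Stack: []
LOAD_FAST_LOAD_FAST x,y → push -598,364. Stack: [-598, 364]
BINARY_OP - → -598 - 364 = -962. Stack: [-962]
STORE_FAST x → x=-962. Stack: []
LOAD_FAST i → push 2. Stack: [2]
LOAD_CONST → push 1. Stack: [2, 1]
BINARY_OP + → 2 + 1 = 3. Stack: [3]
STORE_FAST i → i=3. Stack: []
LOAD_FAST i → push 3. Stack: [3]
LOAD_CONST → push 3. Stack: [3, 3]
COMPARE_OP bool(<) → 3 vs 3 = False. Stack: [False]
POP_JUMP_IF_FALSE → pop False; jump. Stack: []
LOAD_FAST x → push -962. Stack: [-962]
RETURN_VALUE → return -962.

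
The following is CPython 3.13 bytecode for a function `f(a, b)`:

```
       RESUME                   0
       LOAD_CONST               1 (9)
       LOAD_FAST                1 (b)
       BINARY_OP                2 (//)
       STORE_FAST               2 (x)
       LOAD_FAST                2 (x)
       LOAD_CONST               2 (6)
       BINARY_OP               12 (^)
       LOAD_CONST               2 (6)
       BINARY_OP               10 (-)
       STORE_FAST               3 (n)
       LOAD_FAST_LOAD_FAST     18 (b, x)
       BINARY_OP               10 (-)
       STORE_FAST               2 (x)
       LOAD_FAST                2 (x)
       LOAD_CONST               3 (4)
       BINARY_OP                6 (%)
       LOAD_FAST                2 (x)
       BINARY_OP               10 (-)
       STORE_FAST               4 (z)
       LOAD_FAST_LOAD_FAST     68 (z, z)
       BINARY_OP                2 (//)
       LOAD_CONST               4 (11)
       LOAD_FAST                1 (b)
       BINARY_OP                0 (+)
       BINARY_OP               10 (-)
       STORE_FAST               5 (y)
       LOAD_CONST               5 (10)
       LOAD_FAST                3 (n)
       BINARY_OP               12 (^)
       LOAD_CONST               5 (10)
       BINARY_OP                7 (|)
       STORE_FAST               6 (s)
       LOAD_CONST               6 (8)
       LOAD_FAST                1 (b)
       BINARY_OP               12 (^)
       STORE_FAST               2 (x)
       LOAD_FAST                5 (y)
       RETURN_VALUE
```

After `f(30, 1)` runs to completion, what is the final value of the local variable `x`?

LOAD_CONST → push 9. Stack: [9]
LOAD_FAST b → push 1. Stack: [9, 1]
BINARY_OP // → 9 // 1 = 9. Stack: [9]
STORE_FAST x → x=9. Stack: []
LOAD_FAST x → push 9. Stack: [9]
LOAD_CONST → push 6. Stack: [9, 6]
BINARY_OP ^ → 9 ^ 6 = 15. Stack: [15]
LOAD_CONST → push 6. Stack: [15, 6]
BINARY_OP - → 15 - 6 = 9. Stack: [9]
STORE_FAST n → n=9. Stack: []
LOAD_FAST_LOAD_FAST b,x → push 1,9. Stack: [1, 9]
BINARY_OP - → 1 - 9 = -8. Stack: [-8]
STORE_FAST x → x=-8. Stack: []
LOAD_FAST x → push -8. Stack: [-8]
LOAD_CONST → push 4. Stack: [-8, 4]
BINARY_OP % → -8 % 4 = 0. Stack: [0]
LOAD_FAST x → push -8. Stack: [0, -8]
BINARY_OP - → 0 - -8 = 8. Stack: [8]
STORE_FAST z → z=8. Stack: []
LOAD_FAST_LOAD_FAST z,z → push 8,8. Stack: [8, 8]
BINARY_OP // → 8 // 8 = 1. Stack: [1]
LOAD_CONST → push 11. Stack: [1, 11]
LOAD_FAST b → push 1. Stack: [1, 11, 1]
BINARY_OP + → 11 + 1 = 12. Stack: [1, 12]
BINARY_OP - → 1 - 12 = -11. Stack: [-11]
STORE_FAST y → y=-11. Stack: []
LOAD_CONST → push 10. Stack: [10]
LOAD_FAST n → push 9. Stack: [10, 9]
BINARY_OP ^ → 10 ^ 9 = 3. Stack: [3]
LOAD_CONST → push 10. Stack: [3, 10]
BINARY_OP | → 3 | 10 = 11. Stack: [11]
STORE_FAST s → s=11. Stack: []
LOAD_CONST → push 8. Stack: [8]
LOAD_FAST b → push 1. Stack: [8, 1]
BINARY_OP ^ → 8 ^ 1 = 9. Stack: [9]
STORE_FAST x → x=9. Stack: []
LOAD_FAST y → push -11. Stack: [-11]
RETURN_VALUE → return -11.

9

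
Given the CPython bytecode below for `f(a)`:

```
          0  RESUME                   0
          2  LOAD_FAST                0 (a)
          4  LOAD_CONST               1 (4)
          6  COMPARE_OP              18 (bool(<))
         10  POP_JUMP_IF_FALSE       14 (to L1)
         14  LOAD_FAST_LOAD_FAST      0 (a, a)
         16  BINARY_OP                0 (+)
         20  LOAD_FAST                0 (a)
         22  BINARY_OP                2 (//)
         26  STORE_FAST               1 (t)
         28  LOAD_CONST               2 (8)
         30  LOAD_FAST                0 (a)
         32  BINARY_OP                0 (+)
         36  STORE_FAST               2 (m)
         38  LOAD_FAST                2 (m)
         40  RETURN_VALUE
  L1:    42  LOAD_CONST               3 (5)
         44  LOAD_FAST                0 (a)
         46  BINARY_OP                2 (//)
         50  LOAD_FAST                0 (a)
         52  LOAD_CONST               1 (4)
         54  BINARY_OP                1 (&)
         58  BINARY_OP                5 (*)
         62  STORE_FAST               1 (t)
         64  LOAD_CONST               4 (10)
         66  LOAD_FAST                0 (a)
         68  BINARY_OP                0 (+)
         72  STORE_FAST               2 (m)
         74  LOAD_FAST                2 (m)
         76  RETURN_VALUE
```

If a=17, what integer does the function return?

27

LOAD_FAST a → push 17. Stack: [17]
LOAD_CONST → push 4. Stack: [17, 4]
COMPARE_OP bool(<) → 17 vs 4 = False. Stack: [False]
POP_JUMP_IF_FALSE → pop False; jump. Stack: []
LOAD_CONST → push 5. Stack: [5]
LOAD_FAST a → push 17. Stack: [5, 17]
BINARY_OP // → 5 // 17 = 0. Stack: [0]
LOAD_FAST a → push 17. Stack: [0, 17]
LOAD_CONST → push 4. Stack: [0, 17, 4]
BINARY_OP & → 17 & 4 = 0. Stack: [0, 0]
BINARY_OP * → 0 * 0 = 0. Stack: [0]
STORE_FAST t → t=0. Stack: []
LOAD_CONST → push 10. Stack: [10]
LOAD_FAST a → push 17. Stack: [10, 17]
BINARY_OP + → 10 + 17 = 27. Stack: [27]
STORE_FAST m → m=27. Stack: []
LOAD_FAST m → push 27. Stack: [27]
RETURN_VALUE → return 27.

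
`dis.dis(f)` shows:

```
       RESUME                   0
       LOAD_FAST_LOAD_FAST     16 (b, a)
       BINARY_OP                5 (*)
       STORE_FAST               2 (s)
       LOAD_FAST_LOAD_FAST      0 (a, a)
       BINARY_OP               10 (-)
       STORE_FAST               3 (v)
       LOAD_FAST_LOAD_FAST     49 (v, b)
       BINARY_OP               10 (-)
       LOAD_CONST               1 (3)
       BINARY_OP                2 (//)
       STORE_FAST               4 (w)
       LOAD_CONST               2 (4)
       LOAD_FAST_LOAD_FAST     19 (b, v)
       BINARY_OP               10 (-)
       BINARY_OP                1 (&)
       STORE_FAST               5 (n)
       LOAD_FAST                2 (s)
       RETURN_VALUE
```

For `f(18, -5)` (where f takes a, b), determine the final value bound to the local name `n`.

0

LOAD_FAST_LOAD_FAST b,a → push -5,18. Stack: [-5, 18]
BINARY_OP * → -5 * 18 = -90. Stack: [-90]
STORE_FAST s → s=-90. Stack: []
LOAD_FAST_LOAD_FAST a,a → push 18,18. Stack: [18, 18]
BINARY_OP - → 18 - 18 = 0. Stack: [0]
STORE_FAST v → v=0. Stack: []
LOAD_FAST_LOAD_FAST v,b → push 0,-5. Stack: [0, -5]
BINARY_OP - → 0 - -5 = 5. Stack: [5]
LOAD_CONST → push 3. Stack: [5, 3]
BINARY_OP // → 5 // 3 = 1. Stack: [1]
STORE_FAST w → w=1. Stack: []
LOAD_CONST → push 4. Stack: [4]
LOAD_FAST_LOAD_FAST b,v → push -5,0. Stack: [4, -5, 0]
BINARY_OP - → -5 - 0 = -5. Stack: [4, -5]
BINARY_OP & → 4 & -5 = 0. Stack: [0]
STORE_FAST n → n=0. Stack: []
LOAD_FAST s → push -90. Stack: [-90]
RETURN_VALUE → return -90.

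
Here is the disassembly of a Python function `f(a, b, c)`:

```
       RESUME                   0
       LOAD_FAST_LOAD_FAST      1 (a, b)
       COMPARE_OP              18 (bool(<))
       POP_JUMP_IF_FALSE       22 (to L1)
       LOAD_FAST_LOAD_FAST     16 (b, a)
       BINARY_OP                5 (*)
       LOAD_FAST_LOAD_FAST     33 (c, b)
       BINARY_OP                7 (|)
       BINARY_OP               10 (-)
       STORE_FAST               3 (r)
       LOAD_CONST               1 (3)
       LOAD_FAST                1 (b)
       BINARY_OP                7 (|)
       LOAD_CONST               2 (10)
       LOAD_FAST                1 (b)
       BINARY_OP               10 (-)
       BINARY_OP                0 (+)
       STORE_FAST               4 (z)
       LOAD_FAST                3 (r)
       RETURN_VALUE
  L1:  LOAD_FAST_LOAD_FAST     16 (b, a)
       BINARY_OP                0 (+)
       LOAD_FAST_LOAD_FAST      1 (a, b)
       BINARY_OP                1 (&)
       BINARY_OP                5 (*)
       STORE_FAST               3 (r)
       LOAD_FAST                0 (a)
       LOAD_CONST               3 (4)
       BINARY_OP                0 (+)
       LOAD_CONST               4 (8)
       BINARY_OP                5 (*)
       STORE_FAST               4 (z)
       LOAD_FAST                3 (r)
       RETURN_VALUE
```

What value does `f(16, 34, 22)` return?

490

LOAD_FAST_LOAD_FAST a,b → push 16,34. Stack: [16, 34]
COMPARE_OP bool(<) → 16 vs 34 = True. Stack: [True]
POP_JUMP_IF_FALSE → pop True; no jump. Stack: []
LOAD_FAST_LOAD_FAST b,a → push 34,16. Stack: [34, 16]
BINARY_OP * → 34 * 16 = 544. Stack: [544]
LOAD_FAST_LOAD_FAST c,b → push 22,34. Stack: [544, 22, 34]
BINARY_OP | → 22 | 34 = 54. Stack: [544, 54]
BINARY_OP - → 544 - 54 = 490. Stack: [490]
STORE_FAST r → r=490. Stack: []
LOAD_CONST → push 3. Stack: [3]
LOAD_FAST b → push 34. Stack: [3, 34]
BINARY_OP | → 3 | 34 = 35. Stack: [35]
LOAD_CONST → push 10. Stack: [35, 10]
LOAD_FAST b → push 34. Stack: [35, 10, 34]
BINARY_OP - → 10 - 34 = -24. Stack: [35, -24]
BINARY_OP + → 35 + -24 = 11. Stack: [11]
STORE_FAST z → z=11. Stack: []
LOAD_FAST r → push 490. Stack: [490]
RETURN_VALUE → return 490.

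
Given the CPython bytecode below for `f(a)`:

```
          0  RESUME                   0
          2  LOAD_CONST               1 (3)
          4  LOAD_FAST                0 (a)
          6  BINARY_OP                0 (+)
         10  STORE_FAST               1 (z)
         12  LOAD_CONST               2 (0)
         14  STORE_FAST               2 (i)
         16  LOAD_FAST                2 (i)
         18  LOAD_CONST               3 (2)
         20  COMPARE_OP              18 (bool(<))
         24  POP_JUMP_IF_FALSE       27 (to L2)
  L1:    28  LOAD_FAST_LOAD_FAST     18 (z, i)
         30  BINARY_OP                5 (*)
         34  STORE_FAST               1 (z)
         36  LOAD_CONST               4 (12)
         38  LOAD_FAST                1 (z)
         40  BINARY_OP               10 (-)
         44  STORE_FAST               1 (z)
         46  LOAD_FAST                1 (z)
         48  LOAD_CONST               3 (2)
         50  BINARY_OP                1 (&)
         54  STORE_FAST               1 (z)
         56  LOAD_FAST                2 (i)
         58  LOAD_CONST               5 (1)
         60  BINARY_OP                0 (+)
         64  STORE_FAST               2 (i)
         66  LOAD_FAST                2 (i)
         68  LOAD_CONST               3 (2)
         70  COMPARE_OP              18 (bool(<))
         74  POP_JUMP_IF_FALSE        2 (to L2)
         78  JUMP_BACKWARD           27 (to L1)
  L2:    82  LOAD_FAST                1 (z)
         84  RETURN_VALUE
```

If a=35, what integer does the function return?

0

LOAD_CONST → push 3. Stack: [3]
LOAD_FAST a → push 35. Stack: [3, 35]
BINARY_OP + → 3 + 35 = 38. Stack: [38]
STORE_FAST z → z=38. Stack: []
LOAD_CONST → push 0. Stack: [0]
STORE_FAST i → i=0. Stack: []
LOAD_FAST i → push 0. Stack: [0]
LOAD_CONST → push 2. Stack: [0, 2]
COMPARE_OP bool(<) → 0 vs 2 = True. Stack: [True]
POP_JUMP_IF_FALSE → pop True; no jump. Stack: []
LOAD_FAST_LOAD_FAST z,i → push 38,0. Stack: [38, 0]
BINARY_OP * → 38 * 0 = 0. Stack: [0]
STORE_FAST z → z=0. Stack: []
LOAD_CONST → push 12. Stack: [12]
LOAD_FAST z → push 0. Stack: [12, 0]
BINARY_OP - → 12 - 0 = 12. Stack: [12]
STORE_FAST z → z=12. Stack: []
LOAD_FAST z → push 12. Stack: [12]
LOAD_CONST → push 2. Stack: [12, 2]
BINARY_OP & → 12 & 2 = 0. Stack: [0]
STORE_FAST z → z=0. Stack: []
LOAD_FAST i → push 0. Stack: [0]
LOAD_CONST → push 1. Stack: [0, 1]
BINARY_OP + → 0 + 1 = 1. Stack: [1]
STORE_FAST i → i=1. Stack: []
LOAD_FAST i → push 1. Stack: [1]
LOAD_CONST → push 2. Stack: [1, 2]
COMPARE_OP bool(<) → 1 vs 2 = True. Stack: [True]
POP_JUMP_IF_FALSE → pop True; no jump. Stack: []
LOAD_FAST_LOAD_FAST z,i → push 0,1. Stack: [0, 1]
BINARY_OP * → 0 * 1 = 0. Stack: [0]
STORE_FAST z → z=0. Stack: []
LOAD_CONST → push 12. Stack: [12]
LOAD_FAST z → push 0. Stack: [12, 0]
BINARY_OP - → 12 - 0 = 12. Stack: [12]
STORE_FAST z → z=12. Stack: []
LOAD_FAST z → push 12. Stack: [12]
LOAD_CONST → push 2. Stack: [12, 2]
BINARY_OP & → 12 & 2 = 0. Stack: [0]
STORE_FAST z → z=0. Stack: []
LOAD_FAST i → push 1. Stack: [1]
LOAD_CONST → push 1. Stack: [1, 1]
BINARY_OP + → 1 + 1 = 2. Stack: [2]
STORE_FAST i → i=2. Stack: []
LOAD_FAST i → push 2. Stack: [2]
LOAD_CONST → push 2. Stack: [2, 2]
COMPARE_OP bool(<) → 2 vs 2 = False. Stack: [False]
POP_JUMP_IF_FALSE → pop False; jump. Stack: []
LOAD_FAST z → push 0. Stack: [0]
RETURN_VALUE → return 0.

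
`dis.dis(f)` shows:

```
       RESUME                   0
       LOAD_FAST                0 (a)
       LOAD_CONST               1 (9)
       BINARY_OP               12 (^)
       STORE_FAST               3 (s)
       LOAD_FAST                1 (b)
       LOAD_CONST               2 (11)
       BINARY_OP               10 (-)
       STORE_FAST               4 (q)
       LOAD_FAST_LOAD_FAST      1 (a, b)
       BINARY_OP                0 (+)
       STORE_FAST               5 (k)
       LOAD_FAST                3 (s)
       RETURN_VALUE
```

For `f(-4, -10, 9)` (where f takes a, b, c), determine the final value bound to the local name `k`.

-14

LOAD_FAST a → push -4. Stack: [-4]
LOAD_CONST → push 9. Stack: [-4, 9]
BINARY_OP ^ → -4 ^ 9 = -11. Stack: [-11]
STORE_FAST s → s=-11. Stack: []
LOAD_FAST b → push -10. Stack: [-10]
LOAD_CONST → push 11. Stack: [-10, 11]
BINARY_OP - → -10 - 11 = -21. Stack: [-21]
STORE_FAST q → q=-21. Stack: []
LOAD_FAST_LOAD_FAST a,b → push -4,-10. Stack: [-4, -10]
BINARY_OP + → -4 + -10 = -14. Stack: [-14]
STORE_FAST k → k=-14. Stack: []
LOAD_FAST s → push -11. Stack: [-11]
RETURN_VALUE → return -11.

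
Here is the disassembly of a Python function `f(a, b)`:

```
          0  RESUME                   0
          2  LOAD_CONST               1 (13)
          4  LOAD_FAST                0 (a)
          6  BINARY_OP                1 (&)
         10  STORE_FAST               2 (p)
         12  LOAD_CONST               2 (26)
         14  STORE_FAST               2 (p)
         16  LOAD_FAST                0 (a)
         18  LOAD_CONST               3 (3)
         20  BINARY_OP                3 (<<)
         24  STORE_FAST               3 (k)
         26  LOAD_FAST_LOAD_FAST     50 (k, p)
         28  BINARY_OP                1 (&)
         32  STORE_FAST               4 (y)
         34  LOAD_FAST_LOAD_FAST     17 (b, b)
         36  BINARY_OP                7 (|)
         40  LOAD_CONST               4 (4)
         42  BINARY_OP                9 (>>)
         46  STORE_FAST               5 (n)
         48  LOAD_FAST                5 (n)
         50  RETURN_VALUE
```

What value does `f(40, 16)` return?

1

LOAD_CONST → push 13. Stack: [13]
LOAD_FAST a → push 40. Stack: [13, 40]
BINARY_OP & → 13 & 40 = 8. Stack: [8]
STORE_FAST p → p=8. Stack: []
LOAD_CONST → push 26. Stack: [26]
STORE_FAST p → p=26. Stack: []
LOAD_FAST a → push 40. Stack: [40]
LOAD_CONST → push 3. Stack: [40, 3]
BINARY_OP << → 40 << 3 = 320. Stack: [320]
STORE_FAST k → k=320. Stack: []
LOAD_FAST_LOAD_FAST k,p → push 320,26. Stack: [320, 26]
BINARY_OP & → 320 & 26 = 0. Stack: [0]
STORE_FAST y → y=0. Stack: []
LOAD_FAST_LOAD_FAST b,b → push 16,16. Stack: [16, 16]
BINARY_OP | → 16 | 16 = 16. Stack: [16]
LOAD_CONST → push 4. Stack: [16, 4]
BINARY_OP >> → 16 >> 4 = 1. Stack: [1]
STORE_FAST n → n=1. Stack: []
LOAD_FAST n → push 1. Stack: [1]
RETURN_VALUE → return 1.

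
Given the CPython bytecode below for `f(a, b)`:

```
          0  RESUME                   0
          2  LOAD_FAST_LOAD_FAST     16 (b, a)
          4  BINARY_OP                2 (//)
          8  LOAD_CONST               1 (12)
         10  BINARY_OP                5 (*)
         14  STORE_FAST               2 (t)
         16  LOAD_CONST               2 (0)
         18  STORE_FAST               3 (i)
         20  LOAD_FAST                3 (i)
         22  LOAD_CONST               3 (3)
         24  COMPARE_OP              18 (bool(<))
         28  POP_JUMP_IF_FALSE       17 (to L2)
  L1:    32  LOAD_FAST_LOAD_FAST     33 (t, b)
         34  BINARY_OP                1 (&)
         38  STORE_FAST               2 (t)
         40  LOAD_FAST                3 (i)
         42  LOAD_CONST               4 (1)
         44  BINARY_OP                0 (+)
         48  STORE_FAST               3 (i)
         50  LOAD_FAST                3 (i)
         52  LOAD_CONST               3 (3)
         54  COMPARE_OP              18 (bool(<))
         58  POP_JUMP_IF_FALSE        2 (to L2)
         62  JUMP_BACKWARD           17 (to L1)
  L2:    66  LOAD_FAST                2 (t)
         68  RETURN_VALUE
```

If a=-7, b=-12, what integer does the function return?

LOAD_FAST_LOAD_FAST b,a → push -12,-7. Stack: [-12, -7]
BINARY_OP // → -12 // -7 = 1. Stack: [1]
LOAD_CONST → push 12. Stack: [1, 12]
BINARY_OP * → 1 * 12 = 12. Stack: [12]
STORE_FAST t → t=12. Stack: []
LOAD_CONST → push 0. Stack: [0]
STORE_FAST i → i=0. Stack: []
LOAD_FAST i → push 0. Stack: [0]
LOAD_CONST → push 3. Stack: [0, 3]
COMPARE_OP bool(<) → 0 vs 3 = True. Stack: [True]
POP_JUMP_IF_FALSE → pop True; no jump. Stack: []
LOAD_FAST_LOAD_FAST t,b → push 12,-12. Stack: [12, -12]
BINARY_OP & → 12 & -12 = 4. Stack: [4]
STORE_FAST t → t=4. Stack: []
LOAD_FAST i → push 0. Stack: [0]
LOAD_CONST → push 1. Stack: [0, 1]
BINARY_OP + → 0 + 1 = 1. Stack: [1]
STORE_FAST i → i=1. Stack: []
LOAD_FAST i → push 1. Stack: [1]
LOAD_CONST → push 3. Stack: [1, 3]
COMPARE_OP bool(<) → 1 vs 3 = True. Stack: [True]
POP_JUMP_IF_FALSE → pop True; no jump. Stack: []
LOAD_FAST_LOAD_FAST t,b → push 4,-12. Stack: [4, -12]
BINARY_OP & → 4 & -12 = 4. Stack: [4]
STORE_FAST t → t=4. Stack: []
LOAD_FAST i → push 1. Stack: [1]
LOAD_CONST → push 1. Stack: [1, 1]
BINARY_OP + → 1 + 1 = 2. Stack: [2]
STORE_FAST i → i=2. Stack: []
LOAD_FAST i → push 2. Stack: [2]
LOAD_CONST → push 3. Stack: [2, 3]
COMPARE_OP bool(<) → 2 vs 3 = True. Stack: [True]
POP_JUMP_IF_FALSE → pop True; no jump. Stack: []
LOAD_FAST_LOAD_FAST t,b → push 4,-12. Stack: [4, -12]
BINARY_OP & → 4 & -12 = 4. Stack: [4]
STORE_FAST t → t=4. Stack: []
LOAD_FAST i → push 2. Stack: [2]
LOAD_CONST → push 1. Stack: [2, 1]
BINARY_OP + → 2 + 1 = 3. Stack: [3]
STORE_FAST i → i=3. Stack: []
LOAD_FAST i → push 3. Stack: [3]
LOAD_CONST → push 3. Stack: [3, 3]
COMPARE_OP bool(<) → 3 vs 3 = False. Stack: [False]
POP_JUMP_IF_FALSE → pop False; jump. Stack: []
LOAD_FAST t → push 4. Stack: [4]
RETURN_VALUE → return 4.

4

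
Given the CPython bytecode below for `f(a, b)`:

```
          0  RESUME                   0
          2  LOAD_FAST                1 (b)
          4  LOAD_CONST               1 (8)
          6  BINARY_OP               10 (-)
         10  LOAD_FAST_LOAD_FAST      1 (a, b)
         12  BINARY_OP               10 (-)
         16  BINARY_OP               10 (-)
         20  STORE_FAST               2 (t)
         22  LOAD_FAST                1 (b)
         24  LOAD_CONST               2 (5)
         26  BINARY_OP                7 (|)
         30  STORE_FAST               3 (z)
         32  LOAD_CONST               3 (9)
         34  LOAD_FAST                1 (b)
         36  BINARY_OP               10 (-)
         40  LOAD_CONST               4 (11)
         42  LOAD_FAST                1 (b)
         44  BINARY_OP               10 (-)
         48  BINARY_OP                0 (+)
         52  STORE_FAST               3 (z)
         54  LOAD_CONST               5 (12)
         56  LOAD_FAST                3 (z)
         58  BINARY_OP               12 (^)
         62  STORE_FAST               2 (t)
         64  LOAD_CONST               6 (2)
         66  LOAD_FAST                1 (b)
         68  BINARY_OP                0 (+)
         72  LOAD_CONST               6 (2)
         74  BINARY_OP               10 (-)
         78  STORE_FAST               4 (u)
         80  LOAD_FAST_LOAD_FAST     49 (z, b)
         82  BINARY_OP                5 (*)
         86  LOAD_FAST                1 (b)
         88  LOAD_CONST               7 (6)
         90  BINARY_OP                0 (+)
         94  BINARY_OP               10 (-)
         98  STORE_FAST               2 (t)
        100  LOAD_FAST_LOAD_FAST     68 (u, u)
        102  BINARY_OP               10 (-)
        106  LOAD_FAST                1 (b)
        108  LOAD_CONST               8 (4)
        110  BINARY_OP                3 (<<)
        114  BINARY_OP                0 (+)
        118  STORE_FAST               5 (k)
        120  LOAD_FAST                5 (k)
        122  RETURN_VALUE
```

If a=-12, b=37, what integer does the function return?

LOAD_FAST b → push 37. Stack: [37]
LOAD_CONST → push 8. Stack: [37, 8]
BINARY_OP - → 37 - 8 = 29. Stack: [29]
LOAD_FAST_LOAD_FAST a,b → push -12,37. Stack: [29, -12, 37]
BINARY_OP - → -12 - 37 = -49. Stack: [29, -49]
BINARY_OP - → 29 - -49 = 78. Stack: [78]
STORE_FAST t → t=78. Stack: []
LOAD_FAST b → push 37. Stack: [37]
LOAD_CONST → push 5. Stack: [37, 5]
BINARY_OP | → 37 | 5 = 37. Stack: [37]
STORE_FAST z → z=37. Stack: []
LOAD_CONST → push 9. Stack: [9]
LOAD_FAST b → push 37. Stack: [9, 37]
BINARY_OP - → 9 - 37 = -28. Stack: [-28]
LOAD_CONST → push 11. Stack: [-28, 11]
LOAD_FAST b → push 37. Stack: [-28, 11, 37]
BINARY_OP - → 11 - 37 = -26. Stack: [-28, -26]
BINARY_OP + → -28 + -26 = -54. Stack: [-54]
STORE_FAST z → z=-54. Stack: []
LOAD_CONST → push 12. Stack: [12]
LOAD_FAST z → push -54. Stack: [12, -54]
BINARY_OP ^ → 12 ^ -54 = -58. Stack: [-58]
STORE_FAST t → t=-58. Stack: []
LOAD_CONST → push 2. Stack: [2]
LOAD_FAST b → push 37. Stack: [2, 37]
BINARY_OP + → 2 + 37 = 39. Stack: [39]
LOAD_CONST → push 2. Stack: [39, 2]
BINARY_OP - → 39 - 2 = 37. Stack: [37]
STORE_FAST u → u=37. Stack: []
LOAD_FAST_LOAD_FAST z,b → push -54,37. Stack: [-54, 37]
BINARY_OP * → -54 * 37 = -1998. Stack: [-1998]
LOAD_FAST b → push 37. Stack: [-1998, 37]
LOAD_CONST → push 6. Stack: [-1998, 37, 6]
BINARY_OP + → 37 + 6 = 43. Stack: [-1998, 43]
BINARY_OP - → -1998 - 43 = -2041. Stack: [-2041]
STORE_FAST t → t=-2041. Stack: []
LOAD_FAST_LOAD_FAST u,u → push 37,37. Stack: [37, 37]
BINARY_OP - → 37 - 37 = 0. Stack: [0]
LOAD_FAST b → push 37. Stack: [0, 37]
LOAD_CONST → push 4. Stack: [0, 37, 4]
BINARY_OP << → 37 << 4 = 592. Stack: [0, 592]
BINARY_OP + → 0 + 592 = 592. Stack: [592]
STORE_FAST k → k=592. Stack: []
LOAD_FAST k → push 592. Stack: [592]
RETURN_VALUE → return 592.

592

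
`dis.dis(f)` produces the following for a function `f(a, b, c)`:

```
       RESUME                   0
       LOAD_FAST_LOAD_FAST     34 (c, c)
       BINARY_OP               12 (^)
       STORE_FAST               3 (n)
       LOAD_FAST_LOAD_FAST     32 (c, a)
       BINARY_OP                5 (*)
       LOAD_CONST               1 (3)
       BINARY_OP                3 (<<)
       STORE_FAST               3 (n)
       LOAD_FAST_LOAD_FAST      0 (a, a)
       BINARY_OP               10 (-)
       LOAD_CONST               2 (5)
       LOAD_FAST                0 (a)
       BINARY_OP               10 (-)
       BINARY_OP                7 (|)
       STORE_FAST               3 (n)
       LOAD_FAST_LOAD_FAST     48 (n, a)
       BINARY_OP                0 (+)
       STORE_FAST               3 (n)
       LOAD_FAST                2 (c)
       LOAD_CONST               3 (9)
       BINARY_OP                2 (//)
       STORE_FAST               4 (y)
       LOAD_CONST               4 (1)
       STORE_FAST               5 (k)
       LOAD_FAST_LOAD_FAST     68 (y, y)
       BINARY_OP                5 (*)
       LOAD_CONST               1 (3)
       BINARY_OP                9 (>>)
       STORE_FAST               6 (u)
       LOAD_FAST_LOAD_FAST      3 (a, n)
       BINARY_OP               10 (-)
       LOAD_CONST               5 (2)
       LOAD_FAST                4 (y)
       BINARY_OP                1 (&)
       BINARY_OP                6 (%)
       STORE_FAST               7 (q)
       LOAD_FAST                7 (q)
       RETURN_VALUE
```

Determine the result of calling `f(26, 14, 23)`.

1

LOAD_FAST_LOAD_FAST c,c → push 23,23. Stack: [23, 23]
BINARY_OP ^ → 23 ^ 23 = 0. Stack: [0]
STORE_FAST n → n=0. Stack: []
LOAD_FAST_LOAD_FAST c,a → push 23,26. Stack: [23, 26]
BINARY_OP * → 23 * 26 = 598. Stack: [598]
LOAD_CONST → push 3. Stack: [598, 3]
BINARY_OP << → 598 << 3 = 4784. Stack: [4784]
STORE_FAST n → n=4784. Stack: []
LOAD_FAST_LOAD_FAST a,a → push 26,26. Stack: [26, 26]
BINARY_OP - → 26 - 26 = 0. Stack: [0]
LOAD_CONST → push 5. Stack: [0, 5]
LOAD_FAST a → push 26. Stack: [0, 5, 26]
BINARY_OP - → 5 - 26 = -21. Stack: [0, -21]
BINARY_OP | → 0 | -21 = -21. Stack: [-21]
STORE_FAST n → n=-21. Stack: []
LOAD_FAST_LOAD_FAST n,a → push -21,26. Stack: [-21, 26]
BINARY_OP + → -21 + 26 = 5. Stack: [5]
STORE_FAST n → n=5. Stack: []
LOAD_FAST c → push 23. Stack: [23]
LOAD_CONST → push 9. Stack: [23, 9]
BINARY_OP // → 23 // 9 = 2. Stack: [2]
STORE_FAST y → y=2. Stack: []
LOAD_CONST → push 1. Stack: [1]
STORE_FAST k → k=1. Stack: []
LOAD_FAST_LOAD_FAST y,y → push 2,2. Stack: [2, 2]
BINARY_OP * → 2 * 2 = 4. Stack: [4]
LOAD_CONST → push 3. Stack: [4, 3]
BINARY_OP >> → 4 >> 3 = 0. Stack: [0]
STORE_FAST u → u=0. Stack: []
LOAD_FAST_LOAD_FAST a,n → push 26,5. Stack: [26, 5]
BINARY_OP - → 26 - 5 = 21. Stack: [21]
LOAD_CONST → push 2. Stack: [21, 2]
LOAD_FAST y → push 2. Stack: [21, 2, 2]
BINARY_OP & → 2 & 2 = 2. Stack: [21, 2]
BINARY_OP % → 21 % 2 = 1. Stack: [1]
STORE_FAST q → q=1. Stack: []
LOAD_FAST q → push 1. Stack: [1]
RETURN_VALUE → return 1.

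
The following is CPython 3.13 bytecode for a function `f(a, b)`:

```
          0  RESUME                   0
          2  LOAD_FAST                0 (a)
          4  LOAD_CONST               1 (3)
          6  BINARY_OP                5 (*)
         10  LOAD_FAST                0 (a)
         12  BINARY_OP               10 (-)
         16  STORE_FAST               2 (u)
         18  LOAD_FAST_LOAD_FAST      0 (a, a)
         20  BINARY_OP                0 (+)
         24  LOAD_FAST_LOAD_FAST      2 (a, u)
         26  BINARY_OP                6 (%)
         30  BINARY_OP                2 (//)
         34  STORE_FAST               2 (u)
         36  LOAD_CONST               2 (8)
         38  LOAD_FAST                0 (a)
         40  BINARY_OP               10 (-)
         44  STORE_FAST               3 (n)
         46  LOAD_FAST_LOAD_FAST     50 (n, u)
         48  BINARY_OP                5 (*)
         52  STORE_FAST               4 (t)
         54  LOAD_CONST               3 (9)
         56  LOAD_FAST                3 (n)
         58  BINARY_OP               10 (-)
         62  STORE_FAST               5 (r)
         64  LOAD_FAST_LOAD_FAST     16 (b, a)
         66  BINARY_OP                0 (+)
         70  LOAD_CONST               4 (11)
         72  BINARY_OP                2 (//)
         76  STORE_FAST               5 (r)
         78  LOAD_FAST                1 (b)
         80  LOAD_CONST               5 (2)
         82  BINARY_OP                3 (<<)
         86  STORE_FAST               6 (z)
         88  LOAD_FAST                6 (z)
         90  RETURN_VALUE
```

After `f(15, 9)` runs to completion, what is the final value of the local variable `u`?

LOAD_FAST a → push 15. Stack: [15]
LOAD_CONST → push 3. Stack: [15, 3]
BINARY_OP * → 15 * 3 = 45. Stack: [45]
LOAD_FAST a → push 15. Stack: [45, 15]
BINARY_OP - → 45 - 15 = 30. Stack: [30]
STORE_FAST u → u=30. Stack: []
LOAD_FAST_LOAD_FAST a,a → push 15,15. Stack: [15, 15]
BINARY_OP + → 15 + 15 = 30. Stack: [30]
LOAD_FAST_LOAD_FAST a,u → push 15,30. Stack: [30, 15, 30]
BINARY_OP % → 15 % 30 = 15. Stack: [30, 15]
BINARY_OP // → 30 // 15 = 2. Stack: [2]
STORE_FAST u → u=2. Stack: []
LOAD_CONST → push 8. Stack: [8]
LOAD_FAST a → push 15. Stack: [8, 15]
BINARY_OP - → 8 - 15 = -7. Stack: [-7]
STORE_FAST n → n=-7. Stack: []
LOAD_FAST_LOAD_FAST n,u → push -7,2. Stack: [-7, 2]
BINARY_OP * → -7 * 2 = -14. Stack: [-14]
STORE_FAST t → t=-14. Stack: []
LOAD_CONST → push 9. Stack: [9]
LOAD_FAST n → push -7. Stack: [9, -7]
BINARY_OP - → 9 - -7 = 16. Stack: [16]
STORE_FAST r → r=16. Stack: []
LOAD_FAST_LOAD_FAST b,a → push 9,15. Stack: [9, 15]
BINARY_OP + → 9 + 15 = 24. Stack: [24]
LOAD_CONST → push 11. Stack: [24, 11]
BINARY_OP // → 24 // 11 = 2. Stack: [2]
STORE_FAST r → r=2. Stack: []
LOAD_FAST b → push 9. Stack: [9]
LOAD_CONST → push 2. Stack: [9, 2]
BINARY_OP << → 9 << 2 = 36. Stack: [36]
STORE_FAST z → z=36. Stack: []
LOAD_FAST z → push 36. Stack: [36]
RETURN_VALUE → return 36.

2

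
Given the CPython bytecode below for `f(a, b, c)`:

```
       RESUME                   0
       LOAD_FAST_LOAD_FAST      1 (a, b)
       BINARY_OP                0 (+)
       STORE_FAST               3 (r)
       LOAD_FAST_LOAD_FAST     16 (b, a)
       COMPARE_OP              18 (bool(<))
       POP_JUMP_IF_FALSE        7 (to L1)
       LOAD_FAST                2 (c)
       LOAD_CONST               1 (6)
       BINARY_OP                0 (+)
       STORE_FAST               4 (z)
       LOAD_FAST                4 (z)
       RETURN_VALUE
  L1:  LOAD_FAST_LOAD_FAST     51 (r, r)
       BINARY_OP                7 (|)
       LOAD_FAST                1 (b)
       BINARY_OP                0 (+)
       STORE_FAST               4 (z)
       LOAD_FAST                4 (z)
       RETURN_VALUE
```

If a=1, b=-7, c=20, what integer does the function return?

LOAD_FAST_LOAD_FAST a,b → push 1,-7. Stack: [1, -7]
BINARY_OP + → 1 + -7 = -6. Stack: [-6]
STORE_FAST r → r=-6. Stack: []
LOAD_FAST_LOAD_FAST b,a → push -7,1. Stack: [-7, 1]
COMPARE_OP bool(<) → -7 vs 1 = True. Stack: [True]
POP_JUMP_IF_FALSE → pop True; no jump. Stack: []
LOAD_FAST c → push 20. Stack: [20]
LOAD_CONST → push 6. Stack: [20, 6]
BINARY_OP + → 20 + 6 = 26. Stack: [26]
STORE_FAST z → z=26. Stack: []
LOAD_FAST z → push 26. Stack: [26]
RETURN_VALUE → return 26.

26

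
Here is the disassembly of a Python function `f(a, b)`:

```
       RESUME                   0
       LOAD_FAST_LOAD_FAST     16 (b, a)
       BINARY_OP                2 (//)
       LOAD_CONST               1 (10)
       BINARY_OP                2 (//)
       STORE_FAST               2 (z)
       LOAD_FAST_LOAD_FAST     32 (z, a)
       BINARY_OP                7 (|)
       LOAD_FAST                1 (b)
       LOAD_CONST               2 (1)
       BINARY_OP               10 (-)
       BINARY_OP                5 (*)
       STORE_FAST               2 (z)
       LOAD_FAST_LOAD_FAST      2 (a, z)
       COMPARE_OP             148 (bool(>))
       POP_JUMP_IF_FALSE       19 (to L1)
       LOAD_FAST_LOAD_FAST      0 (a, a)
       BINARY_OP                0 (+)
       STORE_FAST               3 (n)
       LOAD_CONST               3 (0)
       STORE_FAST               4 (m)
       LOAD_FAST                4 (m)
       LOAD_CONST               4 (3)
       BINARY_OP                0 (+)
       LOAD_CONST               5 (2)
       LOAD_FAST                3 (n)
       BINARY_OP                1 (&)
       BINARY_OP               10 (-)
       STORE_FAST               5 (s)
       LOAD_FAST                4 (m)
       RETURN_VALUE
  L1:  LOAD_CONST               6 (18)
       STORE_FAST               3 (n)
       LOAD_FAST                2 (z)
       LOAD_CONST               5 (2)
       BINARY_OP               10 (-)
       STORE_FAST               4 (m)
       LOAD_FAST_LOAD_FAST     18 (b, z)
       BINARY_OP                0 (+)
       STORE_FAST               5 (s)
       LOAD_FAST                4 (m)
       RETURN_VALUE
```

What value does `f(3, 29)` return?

82

LOAD_FAST_LOAD_FAST b,a → push 29,3. Stack: [29, 3]
BINARY_OP // → 29 // 3 = 9. Stack: [9]
LOAD_CONST → push 10. Stack: [9, 10]
BINARY_OP // → 9 // 10 = 0. Stack: [0]
STORE_FAST z → z=0. Stack: []
LOAD_FAST_LOAD_FAST z,a → push 0,3. Stack: [0, 3]
BINARY_OP | → 0 | 3 = 3. Stack: [3]
LOAD_FAST b → push 29. Stack: [3, 29]
LOAD_CONST → push 1. Stack: [3, 29, 1]
BINARY_OP - → 29 - 1 = 28. Stack: [3, 28]
BINARY_OP * → 3 * 28 = 84. Stack: [84]
STORE_FAST z → z=84. Stack: []
LOAD_FAST_LOAD_FAST a,z → push 3,84. Stack: [3, 84]
COMPARE_OP bool(>) → 3 vs 84 = False. Stack: [False]
POP_JUMP_IF_FALSE → pop False; jump. Stack: []
LOAD_CONST → push 18. Stack: [18]
STORE_FAST n → n=18. Stack: []
LOAD_FAST z → push 84. Stack: [84]
LOAD_CONST → push 2. Stack: [84, 2]
BINARY_OP - → 84 - 2 = 82. Stack: [82]
STORE_FAST m → m=82. Stack: []
LOAD_FAST_LOAD_FAST b,z → push 29,84. Stack: [29, 84]
BINARY_OP + → 29 + 84 = 113. Stack: [113]
STORE_FAST s → s=113. Stack: []
LOAD_FAST m → push 82. Stack: [82]
RETURN_VALUE → return 82.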